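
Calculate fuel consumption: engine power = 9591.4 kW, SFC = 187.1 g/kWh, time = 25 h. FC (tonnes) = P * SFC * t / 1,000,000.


Formula: FC (tonnes) = P * SFC * t / 1,000,000
Step 1 — P * SFC * t = 9591.4 * 187.1 * 25 = 44863773.5 g
Step 2 — FC (tonnes) = 44863773.5 / 1,000,000 ≈ 44.864 tonnes (5 s.f.)

44.864 tonnes


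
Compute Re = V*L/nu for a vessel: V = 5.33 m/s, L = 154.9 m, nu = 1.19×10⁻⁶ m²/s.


Formula: Re = V * L / nu
Step 1 — V * L = 5.33 * 154.9 = 825.617 m^2/s
Step 2 — Re = 825.617 / 1.19e-6 = 6.94e+08

6.94e+08


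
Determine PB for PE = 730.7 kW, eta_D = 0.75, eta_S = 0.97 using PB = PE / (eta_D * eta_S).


Formula: PB = PE / (eta_D * eta_S)
Step 1 — combined efficiency = eta_D * eta_S = 0.75 * 0.97 = 0.7275
Step 2 — PB = 730.7 / 0.7275 ≈ 1004.4 kW (5 s.f.)

1004.4 kW


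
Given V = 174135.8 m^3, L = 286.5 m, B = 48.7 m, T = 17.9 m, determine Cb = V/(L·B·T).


Formula: Cb = V / (L * B * T)
Step 1 — L * B * T = 286.5 * 48.7 * 17.9 = 249750.645 m^3
Step 2 — Cb = 174135.8 / 249750.645 ≈ 0.69724 (5 s.f.)

0.69724


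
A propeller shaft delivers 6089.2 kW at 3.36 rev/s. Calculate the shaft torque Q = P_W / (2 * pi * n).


Formula: Q = P_W / (2 * pi * n)
Step 1 — P_W = 6089.2 kW * 1000 = 6089200.0 W
Step 2 — 2 * pi * n = 2 * pi * 3.36 = 21.111503
Step 3 — Q = 6089200.0 / 21.111503 ≈ 288430 N·m (5 s.f.)

288430 N·m


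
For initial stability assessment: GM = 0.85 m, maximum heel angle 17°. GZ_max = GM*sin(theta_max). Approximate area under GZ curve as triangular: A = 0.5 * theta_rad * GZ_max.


Formula: GZ_max = GM * sin(theta); Area = 0.5 * theta_rad * GZ_max
Step 1 — GZ_max = 0.85 * sin(17°) = 0.85 * 0.292372 = 0.248516 m
Step 2 — theta_rad = 17 * pi/180 = 0.296706 rad
Step 3 — Area = 0.5 * 0.296706 * 0.248516 ≈ 0.036868 m·rad (5 s.f.)

0.036868 m·rad


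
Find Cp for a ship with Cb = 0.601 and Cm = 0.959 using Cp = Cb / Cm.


Formula: Cp = Cb / Cm
Substituting: Cp = 0.601 / 0.959
Result: Cp ≈ 0.62669 (5 s.f.)

0.62669


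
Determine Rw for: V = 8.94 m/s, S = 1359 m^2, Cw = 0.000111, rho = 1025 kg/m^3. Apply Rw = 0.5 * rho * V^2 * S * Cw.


Formula: Rw = 0.5 * rho * V^2 * S * Cw
Step 1 — V^2 = 8.94^2 = 79.9236
Step 2 — 0.5 * rho * V^2 = 0.5 * 1025 * 79.9236 = 40960.845
Step 3 — Rw = 40960.845 * 1359 * 0.000111 ≈ 6178.9 N (5 s.f.)

6178.9 N


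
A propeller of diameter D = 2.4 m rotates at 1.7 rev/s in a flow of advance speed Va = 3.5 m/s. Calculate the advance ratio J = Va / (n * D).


Formula: J = Va / (n * D)
Step 1 — n * D = 1.7 * 2.4 = 4.08
Step 2 — J = 3.5 / 4.08 ≈ 0.85784 (5 s.f.)

0.85784


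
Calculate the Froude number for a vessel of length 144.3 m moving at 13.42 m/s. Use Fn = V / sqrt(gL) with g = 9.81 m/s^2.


Formula: Fn = V / sqrt(g * L)
Step 1 — g * L = 9.81 * 144.3 = 1415.583
Step 2 — sqrt(g * L) = sqrt(1415.583) = 37.624234
Step 3 — Fn = 13.42 / 37.624234 ≈ 0.35669 (5 s.f.)

0.35669


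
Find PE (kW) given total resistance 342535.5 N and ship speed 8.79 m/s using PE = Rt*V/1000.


Formula: PE = Rt * V / 1000 (kW)
Step 1 — PE (W) = 342535.5 * 8.79 = 3010887.045 W
Step 2 — PE (kW) = 3010887.045 / 1000 ≈ 3010.9 kW (5 s.f.)

3010.9 kW


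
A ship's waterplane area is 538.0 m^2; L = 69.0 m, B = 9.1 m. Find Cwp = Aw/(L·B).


Formula: Cwp = Aw / (L * B)
Step 1 — L * B = 69.0 * 9.1 = 627.9 m^2
Step 2 — Cwp = 538.0 / 627.9 ≈ 0.85682 (5 s.f.)

0.85682


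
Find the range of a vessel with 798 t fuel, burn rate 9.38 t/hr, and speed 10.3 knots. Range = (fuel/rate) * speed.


Formula: endurance = fuel / rate; range = endurance * speed
Step 1 — endurance = 798 / 9.38 = 85.0746 hours
Step 2 — range = 85.0746 * 10.3 ≈ 876.27 nautical miles (5 s.f.)

876.27 NM


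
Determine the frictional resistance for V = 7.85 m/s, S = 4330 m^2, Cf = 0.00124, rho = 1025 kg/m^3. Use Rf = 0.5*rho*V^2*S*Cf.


Formula: Rf = 0.5 * rho * V^2 * S * Cf
Step 1 — V^2 = 7.85^2 = 61.6225
Step 2 — 0.5 * rho * V^2 = 0.5 * 1025 * 61.6225 = 31581.53125
Step 3 — Rf = 31581.53125 * 4330 * 0.00124 ≈ 169570 N (5 s.f.)

169570 N


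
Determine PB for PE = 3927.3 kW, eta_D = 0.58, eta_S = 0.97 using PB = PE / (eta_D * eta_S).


Formula: PB = PE / (eta_D * eta_S)
Step 1 — combined efficiency = eta_D * eta_S = 0.58 * 0.97 = 0.5626
Step 2 — PB = 3927.3 / 0.5626 ≈ 6980.6 kW (5 s.f.)

6980.6 kW


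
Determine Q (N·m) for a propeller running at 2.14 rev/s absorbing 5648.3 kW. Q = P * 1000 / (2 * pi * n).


Formula: Q = P_W / (2 * pi * n)
Step 1 — P_W = 5648.3 kW * 1000 = 5648300.0 W
Step 2 — 2 * pi * n = 2 * pi * 2.14 = 13.446017
Step 3 — Q = 5648300.0 / 13.446017 ≈ 420070 N·m (5 s.f.)

420070 N·m


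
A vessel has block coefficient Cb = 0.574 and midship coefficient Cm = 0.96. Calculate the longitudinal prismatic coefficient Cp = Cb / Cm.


Formula: Cp = Cb / Cm
Substituting: Cp = 0.574 / 0.96
Result: Cp ≈ 0.59792 (5 s.f.)

0.59792


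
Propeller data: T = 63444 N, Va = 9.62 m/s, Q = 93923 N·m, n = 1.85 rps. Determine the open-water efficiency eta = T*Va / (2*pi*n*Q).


Formula: eta = T * Va / (2 * pi * n * Q)
Step 1 — numerator = T * Va = 63444 * 9.62 = 610331.28
Step 2 — 2 * pi * n = 2 * pi * 1.85 = 11.623893
Step 3 — denominator = 11.623893 * 93923 = 1091750.9
Step 4 — eta = 610331.28 / 1091750.9 ≈ 0.55904 (5 s.f.)

0.55904


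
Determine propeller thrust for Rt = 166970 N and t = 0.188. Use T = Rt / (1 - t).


Formula: T = Rt / (1 - t)
Step 1 — (1 - t) = 1 - 0.188 = 0.812
Step 2 — T = 166970 / 0.812 ≈ 205630 N (5 s.f.)

205630 N


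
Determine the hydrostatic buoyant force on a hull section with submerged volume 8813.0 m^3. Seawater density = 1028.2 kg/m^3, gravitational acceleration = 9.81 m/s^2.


Formula: Fb = rho * g * V
Substituting: Fb = 1028.2 * 9.81 * 8813.0
Intermediate: 1028.2 * 9.81 = 10086.642
Result: Fb = 10086.642 * 8813.0 ≈ 88894000 N (5 s.f.)

88894000 N


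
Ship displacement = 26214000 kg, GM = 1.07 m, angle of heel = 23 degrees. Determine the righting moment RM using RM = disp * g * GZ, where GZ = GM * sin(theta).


Formula: GZ = GM * sin(theta); RM = disp * g * GZ
Step 1 — GZ = 1.07 * sin(23°) = 1.07 * 0.390731 = 0.418082 m
Step 2 — RM = 26214000 * 9.81 * 0.418082 ≈ 107510000 N·m (5 s.f.)

107510000 N·m


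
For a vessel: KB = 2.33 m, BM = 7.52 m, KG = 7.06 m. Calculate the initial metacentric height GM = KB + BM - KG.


Formula: GM = KB + BM - KG
Step 1 — KM = KB + BM = 2.33 + 7.52 = 9.85 m
Step 2 — GM = KM - KG = 9.85 - 7.06 = 2.79 m

2.79 m


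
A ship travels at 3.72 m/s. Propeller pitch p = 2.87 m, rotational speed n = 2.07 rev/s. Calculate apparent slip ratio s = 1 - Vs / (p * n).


Formula: s = 1 - Vs / (p * n)
Step 1 — p * n = 2.87 * 2.07 = 5.9409
Step 2 — Vs / (p*n) = 3.72 / 5.9409 = 0.626168 (6 d.p.)
Step 3 — s = 1 - 0.626168 = 0.373832

0.373832


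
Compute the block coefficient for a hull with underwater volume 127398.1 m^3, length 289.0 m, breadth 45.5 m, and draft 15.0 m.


Formula: Cb = V / (L * B * T)
Step 1 — L * B * T = 289.0 * 45.5 * 15.0 = 197242.5 m^3
Step 2 — Cb = 127398.1 / 197242.5 ≈ 0.64590 (5 s.f.)

0.64590


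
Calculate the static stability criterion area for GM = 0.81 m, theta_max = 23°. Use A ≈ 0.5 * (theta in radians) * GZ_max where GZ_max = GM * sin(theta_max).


Formula: GZ_max = GM * sin(theta); Area = 0.5 * theta_rad * GZ_max
Step 1 — GZ_max = 0.81 * sin(23°) = 0.81 * 0.390731 = 0.316492 m
Step 2 — theta_rad = 23 * pi/180 = 0.401426 rad
Step 3 — Area = 0.5 * 0.401426 * 0.316492 ≈ 0.063524 m·rad (5 s.f.)

0.063524 m·rad


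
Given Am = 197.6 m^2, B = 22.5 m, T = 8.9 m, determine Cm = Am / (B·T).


Formula: Cm = Am / (B * T)
Step 1 — B * T = 22.5 * 8.9 = 200.25 m^2
Step 2 — Cm = 197.6 / 200.25 ≈ 0.98677 (5 s.f.)

0.98677


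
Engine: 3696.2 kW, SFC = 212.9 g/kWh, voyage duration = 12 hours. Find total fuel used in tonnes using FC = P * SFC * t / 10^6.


Formula: FC (tonnes) = P * SFC * t / 1,000,000
Step 1 — P * SFC * t = 3696.2 * 212.9 * 12 = 9443051.76 g
Step 2 — FC (tonnes) = 9443051.76 / 1,000,000 ≈ 9.4431 tonnes (5 s.f.)

9.4431 tonnes


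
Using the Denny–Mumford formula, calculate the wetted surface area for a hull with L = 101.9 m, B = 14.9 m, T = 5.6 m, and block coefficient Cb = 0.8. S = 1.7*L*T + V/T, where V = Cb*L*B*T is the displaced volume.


Formula: S = 1.7*L*T + V/T with V = Cb*L*B*T, i.e. S = L * (1.7*T + Cb*B)
Step 1 — 1.7*T = 1.7 * 5.6 = 9.52 m
Step 2 — Cb*B = 0.8 * 14.9 = 11.92 m
Step 3 — 1.7*T + Cb*B = 9.52 + 11.92 = 21.44 m
Step 4 — S = 101.9 * 21.44 ≈ 2184.7 m^2 (5 s.f.)

2184.7 m^2


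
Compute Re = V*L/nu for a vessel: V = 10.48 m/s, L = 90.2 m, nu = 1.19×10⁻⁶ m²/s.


Formula: Re = V * L / nu
Step 1 — V * L = 10.48 * 90.2 = 945.296 m^2/s
Step 2 — Re = 945.296 / 1.19e-6 = 7.94e+08

7.94e+08


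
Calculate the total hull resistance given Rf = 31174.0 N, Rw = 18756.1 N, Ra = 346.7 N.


Formula: Rt = Rf + Rw + Ra
Substituting: Rt = 31174.0 + 18756.1 + 346.7
Result: Rt = 50276.8 N

50276.8 N


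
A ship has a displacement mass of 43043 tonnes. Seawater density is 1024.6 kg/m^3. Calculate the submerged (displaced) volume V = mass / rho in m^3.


Formula: V = mass / rho
Step 1 — convert tonnes to kg: 43043 t * 1000 = 43043000 kg
Step 2 — V = 43043000 / 1024.6 ≈ 42010 m^3 (5 s.f.)

42010 m^3


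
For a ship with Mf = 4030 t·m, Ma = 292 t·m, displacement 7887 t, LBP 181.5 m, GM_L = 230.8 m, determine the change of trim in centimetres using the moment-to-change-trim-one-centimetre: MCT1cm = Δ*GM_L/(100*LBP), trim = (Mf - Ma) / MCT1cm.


Formula: net trimming moment = Mf - Ma; MCT1cm = Δ*GM_L/(100*LBP); trim = net moment / MCT1cm
Step 1 — net trimming moment = 4030 - 292 = 3738 t·m
Step 2 — MCT1cm = 7887 * 230.8 / (100 * 181.5) = 100.2931 t·m/cm
Step 3 — trim = 3738 / 100.2931 ≈ 37.271 cm (5 s.f.)

37.271 cm


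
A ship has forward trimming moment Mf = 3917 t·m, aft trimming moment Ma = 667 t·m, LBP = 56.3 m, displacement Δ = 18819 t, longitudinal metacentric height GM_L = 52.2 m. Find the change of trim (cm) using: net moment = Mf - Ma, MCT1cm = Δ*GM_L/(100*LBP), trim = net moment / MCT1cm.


Formula: net trimming moment = Mf - Ma; MCT1cm = Δ*GM_L/(100*LBP); trim = net moment / MCT1cm
Step 1 — net trimming moment = 3917 - 667 = 3250 t·m
Step 2 — MCT1cm = 18819 * 52.2 / (100 * 56.3) = 174.4852 t·m/cm
Step 3 — trim = 3250 / 174.4852 ≈ 18.626 cm (5 s.f.)

18.626 cm


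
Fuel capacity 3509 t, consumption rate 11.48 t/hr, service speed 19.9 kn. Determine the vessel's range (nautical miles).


Formula: endurance = fuel / rate; range = endurance * speed
Step 1 — endurance = 3509 / 11.48 = 305.662 hours
Step 2 — range = 305.662 * 19.9 ≈ 6082.7 nautical miles (5 s.f.)

6082.7 NM


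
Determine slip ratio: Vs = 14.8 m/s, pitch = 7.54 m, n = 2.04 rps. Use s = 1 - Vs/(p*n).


Formula: s = 1 - Vs / (p * n)
Step 1 — p * n = 7.54 * 2.04 = 15.3816
Step 2 — Vs / (p*n) = 14.8 / 15.3816 = 0.962189 (6 d.p.)
Step 3 — s = 1 - 0.962189 = 0.037811

0.037811


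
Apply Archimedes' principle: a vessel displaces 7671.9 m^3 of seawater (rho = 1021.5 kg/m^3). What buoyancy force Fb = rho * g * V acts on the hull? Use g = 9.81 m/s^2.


Formula: Fb = rho * g * V
Substituting: Fb = 1021.5 * 9.81 * 7671.9
Intermediate: 1021.5 * 9.81 = 10020.915
Result: Fb = 10020.915 * 7671.9 ≈ 76879000 N (5 s.f.)

76879000 N


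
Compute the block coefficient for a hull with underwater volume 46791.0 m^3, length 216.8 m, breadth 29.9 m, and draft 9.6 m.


Formula: Cb = V / (L * B * T)
Step 1 — L * B * T = 216.8 * 29.9 * 9.6 = 62230.272 m^3
Step 2 — Cb = 46791.0 / 62230.272 ≈ 0.75190 (5 s.f.)

0.75190


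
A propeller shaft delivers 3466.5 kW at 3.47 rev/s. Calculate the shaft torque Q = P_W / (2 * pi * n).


Formula: Q = P_W / (2 * pi * n)
Step 1 — P_W = 3466.5 kW * 1000 = 3466500.0 W
Step 2 — 2 * pi * n = 2 * pi * 3.47 = 21.802653
Step 3 — Q = 3466500.0 / 21.802653 ≈ 158990 N·m (5 s.f.)

158990 N·m


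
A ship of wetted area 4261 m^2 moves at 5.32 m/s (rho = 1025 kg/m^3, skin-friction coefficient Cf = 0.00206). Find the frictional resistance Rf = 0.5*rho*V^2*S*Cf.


Formula: Rf = 0.5 * rho * V^2 * S * Cf
Step 1 — V^2 = 5.32^2 = 28.3024
Step 2 — 0.5 * rho * V^2 = 0.5 * 1025 * 28.3024 = 14504.98
Step 3 — Rf = 14504.98 * 4261 * 0.00206 ≈ 127320 N (5 s.f.)

127320 N


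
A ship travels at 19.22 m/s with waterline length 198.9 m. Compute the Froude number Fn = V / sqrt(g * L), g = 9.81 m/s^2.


Formula: Fn = V / sqrt(g * L)
Step 1 — g * L = 9.81 * 198.9 = 1951.209
Step 2 — sqrt(g * L) = sqrt(1951.209) = 44.172491
Step 3 — Fn = 19.22 / 44.172491 ≈ 0.43511 (5 s.f.)

0.43511


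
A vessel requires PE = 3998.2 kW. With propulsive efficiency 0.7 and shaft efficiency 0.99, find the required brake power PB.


Formula: PB = PE / (eta_D * eta_S)
Step 1 — combined efficiency = eta_D * eta_S = 0.7 * 0.99 = 0.693
Step 2 — PB = 3998.2 / 0.693 ≈ 5769.4 kW (5 s.f.)

5769.4 kW


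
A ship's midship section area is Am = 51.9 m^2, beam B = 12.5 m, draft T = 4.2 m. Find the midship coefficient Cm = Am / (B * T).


Formula: Cm = Am / (B * T)
Step 1 — B * T = 12.5 * 4.2 = 52.5 m^2
Step 2 — Cm = 51.9 / 52.5 ≈ 0.98857 (5 s.f.)

0.98857


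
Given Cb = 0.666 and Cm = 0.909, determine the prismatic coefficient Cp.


Formula: Cp = Cb / Cm
Substituting: Cp = 0.666 / 0.909
Result: Cp ≈ 0.73267 (5 s.f.)

0.73267


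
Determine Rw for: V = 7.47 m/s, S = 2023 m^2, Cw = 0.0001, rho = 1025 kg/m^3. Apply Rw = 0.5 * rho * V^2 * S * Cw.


Formula: Rw = 0.5 * rho * V^2 * S * Cw
Step 1 — V^2 = 7.47^2 = 55.8009
Step 2 — 0.5 * rho * V^2 = 0.5 * 1025 * 55.8009 = 28597.96125
Step 3 — Rw = 28597.96125 * 2023 * 0.0001 ≈ 5785.4 N (5 s.f.)

5785.4 N


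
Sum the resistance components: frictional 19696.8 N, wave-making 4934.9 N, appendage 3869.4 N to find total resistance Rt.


Formula: Rt = Rf + Rw + Ra
Substituting: Rt = 19696.8 + 4934.9 + 3869.4
Result: Rt = 28501.1 N

28501.1 N


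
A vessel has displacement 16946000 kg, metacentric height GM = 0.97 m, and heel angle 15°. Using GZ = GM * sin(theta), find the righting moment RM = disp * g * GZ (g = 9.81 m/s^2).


Formula: GZ = GM * sin(theta); RM = disp * g * GZ
Step 1 — GZ = 0.97 * sin(15°) = 0.97 * 0.258819 = 0.251054 m
Step 2 — RM = 16946000 * 9.81 * 0.251054 ≈ 41735000 N·m (5 s.f.)

41735000 N·m


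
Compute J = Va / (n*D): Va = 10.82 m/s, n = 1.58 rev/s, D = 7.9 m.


Formula: J = Va / (n * D)
Step 1 — n * D = 1.58 * 7.9 = 12.482
Step 2 — J = 10.82 / 12.482 ≈ 0.86685 (5 s.f.)

0.86685


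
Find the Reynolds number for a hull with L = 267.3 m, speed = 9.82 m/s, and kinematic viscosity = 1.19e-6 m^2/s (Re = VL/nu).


Formula: Re = V * L / nu
Step 1 — V * L = 9.82 * 267.3 = 2624.886 m^2/s
Step 2 — Re = 2624.886 / 1.19e-6 = 2.21e+09

2.21e+09


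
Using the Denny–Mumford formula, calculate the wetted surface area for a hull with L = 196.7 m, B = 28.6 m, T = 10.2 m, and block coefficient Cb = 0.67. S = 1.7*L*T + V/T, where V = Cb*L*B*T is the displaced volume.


Formula: S = 1.7*L*T + V/T with V = Cb*L*B*T, i.e. S = L * (1.7*T + Cb*B)
Step 1 — 1.7*T = 1.7 * 10.2 = 17.34 m
Step 2 — Cb*B = 0.67 * 28.6 = 19.162 m
Step 3 — 1.7*T + Cb*B = 17.34 + 19.162 = 36.502 m
Step 4 — S = 196.7 * 36.502 ≈ 7179.9 m^2 (5 s.f.)

7179.9 m^2


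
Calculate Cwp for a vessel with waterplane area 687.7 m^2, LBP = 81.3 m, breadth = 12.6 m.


Formula: Cwp = Aw / (L * B)
Step 1 — L * B = 81.3 * 12.6 = 1024.38 m^2
Step 2 — Cwp = 687.7 / 1024.38 ≈ 0.67133 (5 s.f.)

0.67133


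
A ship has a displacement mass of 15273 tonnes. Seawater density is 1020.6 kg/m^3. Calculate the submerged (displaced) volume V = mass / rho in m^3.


Formula: V = mass / rho
Step 1 — convert tonnes to kg: 15273 t * 1000 = 15273000 kg
Step 2 — V = 15273000 / 1020.6 ≈ 14965 m^3 (5 s.f.)

14965 m^3


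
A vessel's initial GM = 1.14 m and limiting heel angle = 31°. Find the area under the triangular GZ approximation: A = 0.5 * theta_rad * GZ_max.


Formula: GZ_max = GM * sin(theta); Area = 0.5 * theta_rad * GZ_max
Step 1 — GZ_max = 1.14 * sin(31°) = 1.14 * 0.515038 = 0.587143 m
Step 2 — theta_rad = 31 * pi/180 = 0.541052 rad
Step 3 — Area = 0.5 * 0.541052 * 0.587143 ≈ 0.15884 m·rad (5 s.f.)

0.15884 m·rad


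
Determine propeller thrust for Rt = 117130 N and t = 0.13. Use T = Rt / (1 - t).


Formula: T = Rt / (1 - t)
Step 1 — (1 - t) = 1 - 0.13 = 0.87
Step 2 — T = 117130 / 0.87 ≈ 134630 N (5 s.f.)

134630 N


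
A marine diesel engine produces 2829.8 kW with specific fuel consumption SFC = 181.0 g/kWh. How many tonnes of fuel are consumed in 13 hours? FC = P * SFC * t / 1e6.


Formula: FC (tonnes) = P * SFC * t / 1,000,000
Step 1 — P * SFC * t = 2829.8 * 181.0 * 13 = 6658519.4 g
Step 2 — FC (tonnes) = 6658519.4 / 1,000,000 ≈ 6.6585 tonnes (5 s.f.)

6.6585 tonnes


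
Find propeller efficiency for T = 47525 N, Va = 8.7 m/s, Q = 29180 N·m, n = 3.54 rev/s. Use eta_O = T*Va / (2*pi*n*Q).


Formula: eta = T * Va / (2 * pi * n * Q)
Step 1 — numerator = T * Va = 47525 * 8.7 = 413467.5
Step 2 — 2 * pi * n = 2 * pi * 3.54 = 22.242476
Step 3 — denominator = 22.242476 * 29180 = 649035.45
Step 4 — eta = 413467.5 / 649035.45 ≈ 0.63705 (5 s.f.)

0.63705


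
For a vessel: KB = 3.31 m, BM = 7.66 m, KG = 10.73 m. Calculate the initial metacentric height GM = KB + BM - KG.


Formula: GM = KB + BM - KG
Step 1 — KM = KB + BM = 3.31 + 7.66 = 10.97 m
Step 2 — GM = KM - KG = 10.97 - 10.73 = 0.24 m

0.24 m


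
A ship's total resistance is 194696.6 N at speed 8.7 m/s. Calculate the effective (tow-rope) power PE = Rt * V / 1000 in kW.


Formula: PE = Rt * V / 1000 (kW)
Step 1 — PE (W) = 194696.6 * 8.7 = 1693860.42 W
Step 2 — PE (kW) = 1693860.42 / 1000 ≈ 1693.9 kW (5 s.f.)

1693.9 kW


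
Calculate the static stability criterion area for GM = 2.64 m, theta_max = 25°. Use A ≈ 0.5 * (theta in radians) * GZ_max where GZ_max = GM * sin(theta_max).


Formula: GZ_max = GM * sin(theta); Area = 0.5 * theta_rad * GZ_max
Step 1 — GZ_max = 2.64 * sin(25°) = 2.64 * 0.422618 = 1.115712 m
Step 2 — theta_rad = 25 * pi/180 = 0.436332 rad
Step 3 — Area = 0.5 * 0.436332 * 1.115712 ≈ 0.24341 m·rad (5 s.f.)

0.24341 m·rad


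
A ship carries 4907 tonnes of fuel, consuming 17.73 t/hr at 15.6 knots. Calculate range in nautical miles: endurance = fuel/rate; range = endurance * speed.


Formula: endurance = fuel / rate; range = endurance * speed
Step 1 — endurance = 4907 / 17.73 = 276.7625 hours
Step 2 — range = 276.7625 * 15.6 ≈ 4317.5 nautical miles (5 s.f.)

4317.5 NM


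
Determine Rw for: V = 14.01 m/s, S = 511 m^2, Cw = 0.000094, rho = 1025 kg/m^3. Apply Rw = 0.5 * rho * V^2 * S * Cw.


Formula: Rw = 0.5 * rho * V^2 * S * Cw
Step 1 — V^2 = 14.01^2 = 196.2801
Step 2 — 0.5 * rho * V^2 = 0.5 * 1025 * 196.2801 = 100593.55125
Step 3 — Rw = 100593.55125 * 511 * 0.000094 ≈ 4831.9 N (5 s.f.)

4831.9 N


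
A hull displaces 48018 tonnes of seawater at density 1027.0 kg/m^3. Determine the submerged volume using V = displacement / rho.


Formula: V = mass / rho
Step 1 — convert tonnes to kg: 48018 t * 1000 = 48018000 kg
Step 2 — V = 48018000 / 1027.0 ≈ 46756 m^3 (5 s.f.)

46756 m^3


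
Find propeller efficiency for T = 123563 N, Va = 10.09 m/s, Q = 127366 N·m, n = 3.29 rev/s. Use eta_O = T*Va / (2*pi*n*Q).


Formula: eta = T * Va / (2 * pi * n * Q)
Step 1 — numerator = T * Va = 123563 * 10.09 = 1246750.67
Step 2 — 2 * pi * n = 2 * pi * 3.29 = 20.67168
Step 3 — denominator = 20.67168 * 127366 = 2632869.19
Step 4 — eta = 1246750.67 / 2632869.19 ≈ 0.47353 (5 s.f.)

0.47353


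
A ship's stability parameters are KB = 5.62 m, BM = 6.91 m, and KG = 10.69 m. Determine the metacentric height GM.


Formula: GM = KB + BM - KG
Step 1 — KM = KB + BM = 5.62 + 6.91 = 12.53 m
Step 2 — GM = KM - KG = 12.53 - 10.69 = 1.84 m

1.84 m


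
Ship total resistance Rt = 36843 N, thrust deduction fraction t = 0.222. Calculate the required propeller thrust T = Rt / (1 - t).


Formula: T = Rt / (1 - t)
Step 1 — (1 - t) = 1 - 0.222 = 0.778
Step 2 — T = 36843 / 0.778 ≈ 47356 N (5 s.f.)

47356 N


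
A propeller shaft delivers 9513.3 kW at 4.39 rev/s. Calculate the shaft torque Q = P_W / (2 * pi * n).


Formula: Q = P_W / (2 * pi * n)
Step 1 — P_W = 9513.3 kW * 1000 = 9513300.0 W
Step 2 — 2 * pi * n = 2 * pi * 4.39 = 27.583183
Step 3 — Q = 9513300.0 / 27.583183 ≈ 344890 N·m (5 s.f.)

344890 N·m


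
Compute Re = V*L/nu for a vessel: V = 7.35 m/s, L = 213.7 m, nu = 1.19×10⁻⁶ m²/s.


Formula: Re = V * L / nu
Step 1 — V * L = 7.35 * 213.7 = 1570.695 m^2/s
Step 2 — Re = 1570.695 / 1.19e-6 = 1.32e+09

1.32e+09


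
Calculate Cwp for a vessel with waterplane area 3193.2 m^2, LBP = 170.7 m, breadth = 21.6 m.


Formula: Cwp = Aw / (L * B)
Step 1 — L * B = 170.7 * 21.6 = 3687.12 m^2
Step 2 — Cwp = 3193.2 / 3687.12 ≈ 0.86604 (5 s.f.)

0.86604


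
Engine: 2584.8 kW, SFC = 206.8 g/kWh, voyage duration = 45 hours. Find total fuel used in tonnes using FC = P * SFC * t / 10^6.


Formula: FC (tonnes) = P * SFC * t / 1,000,000
Step 1 — P * SFC * t = 2584.8 * 206.8 * 45 = 24054148.8 g
Step 2 — FC (tonnes) = 24054148.8 / 1,000,000 ≈ 24.054 tonnes (5 s.f.)

24.054 tonnes


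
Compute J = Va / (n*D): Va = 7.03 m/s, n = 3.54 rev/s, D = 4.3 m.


Formula: J = Va / (n * D)
Step 1 — n * D = 3.54 * 4.3 = 15.222
Step 2 — J = 7.03 / 15.222 ≈ 0.46183 (5 s.f.)

0.46183


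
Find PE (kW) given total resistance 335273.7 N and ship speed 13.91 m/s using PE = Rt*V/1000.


Formula: PE = Rt * V / 1000 (kW)
Step 1 — PE (W) = 335273.7 * 13.91 = 4663657.167 W
Step 2 — PE (kW) = 4663657.167 / 1000 ≈ 4663.7 kW (5 s.f.)

4663.7 kW


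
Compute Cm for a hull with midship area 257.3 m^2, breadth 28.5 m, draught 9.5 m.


Formula: Cm = Am / (B * T)
Step 1 — B * T = 28.5 * 9.5 = 270.75 m^2
Step 2 — Cm = 257.3 / 270.75 ≈ 0.95032 (5 s.f.)

0.95032


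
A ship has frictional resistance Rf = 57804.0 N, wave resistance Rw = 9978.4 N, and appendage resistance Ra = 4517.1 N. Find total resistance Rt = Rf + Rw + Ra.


Formula: Rt = Rf + Rw + Ra
Substituting: Rt = 57804.0 + 9978.4 + 4517.1
Result: Rt = 72299.5 N

72299.5 N


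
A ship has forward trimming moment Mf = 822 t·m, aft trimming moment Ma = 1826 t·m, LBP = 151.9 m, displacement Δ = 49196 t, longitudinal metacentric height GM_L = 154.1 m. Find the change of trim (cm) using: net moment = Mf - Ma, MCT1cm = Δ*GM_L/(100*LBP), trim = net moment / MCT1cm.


Formula: net trimming moment = Mf - Ma; MCT1cm = Δ*GM_L/(100*LBP); trim = net moment / MCT1cm
Step 1 — net trimming moment = 822 - 1826 = -1004 t·m
Step 2 — MCT1cm = 49196 * 154.1 / (100 * 151.9) = 499.0852 t·m/cm
Step 3 — trim = -1004 / 499.0852 ≈ -2.0117 cm (5 s.f.)

-2.0117 cm


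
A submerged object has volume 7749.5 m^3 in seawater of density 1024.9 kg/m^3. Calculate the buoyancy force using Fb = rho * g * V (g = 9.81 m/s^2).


Formula: Fb = rho * g * V
Substituting: Fb = 1024.9 * 9.81 * 7749.5
Intermediate: 1024.9 * 9.81 = 10054.269
Result: Fb = 10054.269 * 7749.5 ≈ 77916000 N (5 s.f.)

77916000 N


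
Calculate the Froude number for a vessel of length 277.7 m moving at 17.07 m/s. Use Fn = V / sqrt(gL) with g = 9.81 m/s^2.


Formula: Fn = V / sqrt(g * L)
Step 1 — g * L = 9.81 * 277.7 = 2724.237
Step 2 — sqrt(g * L) = sqrt(2724.237) = 52.194224
Step 3 — Fn = 17.07 / 52.194224 ≈ 0.32705 (5 s.f.)

0.32705


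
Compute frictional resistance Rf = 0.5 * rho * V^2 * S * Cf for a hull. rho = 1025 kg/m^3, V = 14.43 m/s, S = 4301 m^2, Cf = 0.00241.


Formula: Rf = 0.5 * rho * V^2 * S * Cf
Step 1 — V^2 = 14.43^2 = 208.2249
Step 2 — 0.5 * rho * V^2 = 0.5 * 1025 * 208.2249 = 106715.26125
Step 3 — Rf = 106715.26125 * 4301 * 0.00241 ≈ 1106100 N (5 s.f.)

1106100 N


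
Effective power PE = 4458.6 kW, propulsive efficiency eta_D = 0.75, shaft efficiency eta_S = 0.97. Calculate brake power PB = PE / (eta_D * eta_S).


Formula: PB = PE / (eta_D * eta_S)
Step 1 — combined efficiency = eta_D * eta_S = 0.75 * 0.97 = 0.7275
Step 2 — PB = 4458.6 / 0.7275 ≈ 6128.7 kW (5 s.f.)

6128.7 kW


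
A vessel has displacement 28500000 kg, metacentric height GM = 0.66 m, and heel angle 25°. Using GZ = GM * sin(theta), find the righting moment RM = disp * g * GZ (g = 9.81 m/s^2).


Formula: GZ = GM * sin(theta); RM = disp * g * GZ
Step 1 — GZ = 0.66 * sin(25°) = 0.66 * 0.422618 = 0.278928 m
Step 2 — RM = 28500000 * 9.81 * 0.278928 ≈ 77984000 N·m (5 s.f.)

77984000 N·m


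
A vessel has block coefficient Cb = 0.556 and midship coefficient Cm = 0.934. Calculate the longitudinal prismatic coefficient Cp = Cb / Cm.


Formula: Cp = Cb / Cm
Substituting: Cp = 0.556 / 0.934
Result: Cp ≈ 0.59529 (5 s.f.)

0.59529


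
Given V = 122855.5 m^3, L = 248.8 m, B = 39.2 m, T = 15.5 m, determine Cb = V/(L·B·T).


Formula: Cb = V / (L * B * T)
Step 1 — L * B * T = 248.8 * 39.2 * 15.5 = 151170.88 m^3
Step 2 — Cb = 122855.5 / 151170.88 ≈ 0.81269 (5 s.f.)

0.81269


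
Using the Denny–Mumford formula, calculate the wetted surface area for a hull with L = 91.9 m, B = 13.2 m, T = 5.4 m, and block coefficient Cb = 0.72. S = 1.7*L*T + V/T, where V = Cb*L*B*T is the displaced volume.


Formula: S = 1.7*L*T + V/T with V = Cb*L*B*T, i.e. S = L * (1.7*T + Cb*B)
Step 1 — 1.7*T = 1.7 * 5.4 = 9.18 m
Step 2 — Cb*B = 0.72 * 13.2 = 9.504 m
Step 3 — 1.7*T + Cb*B = 9.18 + 9.504 = 18.684 m
Step 4 — S = 91.9 * 18.684 ≈ 1717.1 m^2 (5 s.f.)

1717.1 m^2


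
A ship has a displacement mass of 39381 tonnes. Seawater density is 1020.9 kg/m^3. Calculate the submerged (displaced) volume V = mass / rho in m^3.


Formula: V = mass / rho
Step 1 — convert tonnes to kg: 39381 t * 1000 = 39381000 kg
Step 2 — V = 39381000 / 1020.9 ≈ 38575 m^3 (5 s.f.)

38575 m^3


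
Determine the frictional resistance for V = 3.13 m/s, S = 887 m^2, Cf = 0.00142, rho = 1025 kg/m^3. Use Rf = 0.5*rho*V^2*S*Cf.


Formula: Rf = 0.5 * rho * V^2 * S * Cf
Step 1 — V^2 = 3.13^2 = 9.7969
Step 2 — 0.5 * rho * V^2 = 0.5 * 1025 * 9.7969 = 5020.91125
Step 3 — Rf = 5020.91125 * 887 * 0.00142 ≈ 6324.0 N (5 s.f.)

6324.0 N


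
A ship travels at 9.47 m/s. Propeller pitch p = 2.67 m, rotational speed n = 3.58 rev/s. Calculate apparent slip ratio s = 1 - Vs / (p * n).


Formula: s = 1 - Vs / (p * n)
Step 1 — p * n = 2.67 * 3.58 = 9.5586
Step 2 — Vs / (p*n) = 9.47 / 9.5586 = 0.990731 (6 d.p.)
Step 3 — s = 1 - 0.990731 = 0.009269

0.009269


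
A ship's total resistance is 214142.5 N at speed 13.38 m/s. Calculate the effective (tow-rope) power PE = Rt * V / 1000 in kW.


Formula: PE = Rt * V / 1000 (kW)
Step 1 — PE (W) = 214142.5 * 13.38 = 2865226.65 W
Step 2 — PE (kW) = 2865226.65 / 1000 ≈ 2865.2 kW (5 s.f.)

2865.2 kW


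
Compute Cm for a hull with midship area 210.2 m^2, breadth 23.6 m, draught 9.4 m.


Formula: Cm = Am / (B * T)
Step 1 — B * T = 23.6 * 9.4 = 221.84 m^2
Step 2 — Cm = 210.2 / 221.84 ≈ 0.94753 (5 s.f.)

0.94753


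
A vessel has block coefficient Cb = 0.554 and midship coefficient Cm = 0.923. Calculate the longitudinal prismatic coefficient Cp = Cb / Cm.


Formula: Cp = Cb / Cm
Substituting: Cp = 0.554 / 0.923
Result: Cp ≈ 0.60022 (5 s.f.)

0.60022


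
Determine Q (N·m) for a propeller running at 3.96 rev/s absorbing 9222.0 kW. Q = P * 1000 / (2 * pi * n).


Formula: Q = P_W / (2 * pi * n)
Step 1 — P_W = 9222.0 kW * 1000 = 9222000.0 W
Step 2 — 2 * pi * n = 2 * pi * 3.96 = 24.881414
Step 3 — Q = 9222000.0 / 24.881414 ≈ 370640 N·m (5 s.f.)

370640 N·m


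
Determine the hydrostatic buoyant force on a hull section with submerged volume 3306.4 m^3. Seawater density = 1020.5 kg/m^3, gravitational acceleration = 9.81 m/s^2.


Formula: Fb = rho * g * V
Substituting: Fb = 1020.5 * 9.81 * 3306.4
Intermediate: 1020.5 * 9.81 = 10011.105
Result: Fb = 10011.105 * 3306.4 ≈ 33101000 N (5 s.f.)

33101000 N


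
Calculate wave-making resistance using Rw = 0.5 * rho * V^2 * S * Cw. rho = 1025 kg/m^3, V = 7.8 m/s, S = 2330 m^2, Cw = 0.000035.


Formula: Rw = 0.5 * rho * V^2 * S * Cw
Step 1 — V^2 = 7.8^2 = 60.84
Step 2 — 0.5 * rho * V^2 = 0.5 * 1025 * 60.84 = 31180.5
Step 3 — Rw = 31180.5 * 2330 * 0.000035 ≈ 2542.8 N (5 s.f.)

2542.8 N


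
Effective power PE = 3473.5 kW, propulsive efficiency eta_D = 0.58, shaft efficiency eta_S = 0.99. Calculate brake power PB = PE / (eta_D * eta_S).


Formula: PB = PE / (eta_D * eta_S)
Step 1 — combined efficiency = eta_D * eta_S = 0.58 * 0.99 = 0.5742
Step 2 — PB = 3473.5 / 0.5742 ≈ 6049.3 kW (5 s.f.)

6049.3 kW


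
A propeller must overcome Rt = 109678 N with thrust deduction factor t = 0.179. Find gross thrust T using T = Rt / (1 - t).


Formula: T = Rt / (1 - t)
Step 1 — (1 - t) = 1 - 0.179 = 0.821
Step 2 — T = 109678 / 0.821 ≈ 133590 N (5 s.f.)

133590 N


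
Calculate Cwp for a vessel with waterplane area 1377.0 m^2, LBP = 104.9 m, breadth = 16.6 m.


Formula: Cwp = Aw / (L * B)
Step 1 — L * B = 104.9 * 16.6 = 1741.34 m^2
Step 2 — Cwp = 1377.0 / 1741.34 ≈ 0.79077 (5 s.f.)

0.79077


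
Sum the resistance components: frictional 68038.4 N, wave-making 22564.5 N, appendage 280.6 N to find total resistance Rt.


Formula: Rt = Rf + Rw + Ra
Substituting: Rt = 68038.4 + 22564.5 + 280.6
Result: Rt = 90883.5 N

90883.5 N


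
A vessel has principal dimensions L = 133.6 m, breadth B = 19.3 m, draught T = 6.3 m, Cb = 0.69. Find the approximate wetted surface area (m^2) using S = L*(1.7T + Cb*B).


Formula: S = 1.7*L*T + V/T with V = Cb*L*B*T, i.e. S = L * (1.7*T + Cb*B)
Step 1 — 1.7*T = 1.7 * 6.3 = 10.71 m
Step 2 — Cb*B = 0.69 * 19.3 = 13.317 m
Step 3 — 1.7*T + Cb*B = 10.71 + 13.317 = 24.027 m
Step 4 — S = 133.6 * 24.027 ≈ 3210.0 m^2 (5 s.f.)

3210.0 m^2


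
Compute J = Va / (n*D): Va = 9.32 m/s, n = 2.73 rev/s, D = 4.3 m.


Formula: J = Va / (n * D)
Step 1 — n * D = 2.73 * 4.3 = 11.739
Step 2 — J = 9.32 / 11.739 ≈ 0.79393 (5 s.f.)

0.79393


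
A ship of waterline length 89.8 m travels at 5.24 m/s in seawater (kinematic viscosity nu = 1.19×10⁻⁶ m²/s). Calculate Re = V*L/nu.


Formula: Re = V * L / nu
Step 1 — V * L = 5.24 * 89.8 = 470.552 m^2/s
Step 2 — Re = 470.552 / 1.19e-6 = 3.95e+08

3.95e+08


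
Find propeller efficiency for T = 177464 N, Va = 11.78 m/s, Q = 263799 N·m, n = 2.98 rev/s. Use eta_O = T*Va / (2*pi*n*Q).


Formula: eta = T * Va / (2 * pi * n * Q)
Step 1 — numerator = T * Va = 177464 * 11.78 = 2090525.92
Step 2 — 2 * pi * n = 2 * pi * 2.98 = 18.723892
Step 3 — denominator = 18.723892 * 263799 = 4939343.99
Step 4 — eta = 2090525.92 / 4939343.99 ≈ 0.42324 (5 s.f.)

0.42324


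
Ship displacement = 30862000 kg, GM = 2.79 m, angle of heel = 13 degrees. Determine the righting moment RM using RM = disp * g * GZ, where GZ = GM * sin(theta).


Formula: GZ = GM * sin(theta); RM = disp * g * GZ
Step 1 — GZ = 2.79 * sin(13°) = 2.79 * 0.224951 = 0.627613 m
Step 2 — RM = 30862000 * 9.81 * 0.627613 ≈ 190010000 N·m (5 s.f.)

190010000 N·m


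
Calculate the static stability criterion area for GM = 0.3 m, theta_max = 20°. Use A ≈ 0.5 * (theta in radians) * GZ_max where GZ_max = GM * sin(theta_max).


Formula: GZ_max = GM * sin(theta); Area = 0.5 * theta_rad * GZ_max
Step 1 — GZ_max = 0.3 * sin(20°) = 0.3 * 0.34202 = 0.102606 m
Step 2 — theta_rad = 20 * pi/180 = 0.349066 rad
Step 3 — Area = 0.5 * 0.349066 * 0.102606 ≈ 0.017908 m·rad (5 s.f.)

0.017908 m·rad


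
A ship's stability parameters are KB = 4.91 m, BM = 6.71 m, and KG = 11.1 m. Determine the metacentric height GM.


Formula: GM = KB + BM - KG
Step 1 — KM = KB + BM = 4.91 + 6.71 = 11.62 m
Step 2 — GM = KM - KG = 11.62 - 11.1 = 0.52 m

0.52 m


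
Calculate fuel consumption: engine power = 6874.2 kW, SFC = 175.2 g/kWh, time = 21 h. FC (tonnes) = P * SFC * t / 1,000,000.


Formula: FC (tonnes) = P * SFC * t / 1,000,000
Step 1 — P * SFC * t = 6874.2 * 175.2 * 21 = 25291556.64 g
Step 2 — FC (tonnes) = 25291556.64 / 1,000,000 ≈ 25.292 tonnes (5 s.f.)

25.292 tonnes


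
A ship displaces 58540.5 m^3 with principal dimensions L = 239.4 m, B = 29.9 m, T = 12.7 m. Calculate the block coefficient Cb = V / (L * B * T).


Formula: Cb = V / (L * B * T)
Step 1 — L * B * T = 239.4 * 29.9 * 12.7 = 90907.362 m^3
Step 2 — Cb = 58540.5 / 90907.362 ≈ 0.64396 (5 s.f.)

0.64396


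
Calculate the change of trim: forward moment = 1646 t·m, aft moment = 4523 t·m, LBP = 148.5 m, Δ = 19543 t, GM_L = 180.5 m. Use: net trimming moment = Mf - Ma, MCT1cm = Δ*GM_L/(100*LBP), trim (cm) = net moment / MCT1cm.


Formula: net trimming moment = Mf - Ma; MCT1cm = Δ*GM_L/(100*LBP); trim = net moment / MCT1cm
Step 1 — net trimming moment = 1646 - 4523 = -2877 t·m
Step 2 — MCT1cm = 19543 * 180.5 / (100 * 148.5) = 237.5429 t·m/cm
Step 3 — trim = -2877 / 237.5429 ≈ -12.111 cm (5 s.f.)

-12.111 cm


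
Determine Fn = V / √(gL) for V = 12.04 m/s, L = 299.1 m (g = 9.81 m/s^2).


Formula: Fn = V / sqrt(g * L)
Step 1 — g * L = 9.81 * 299.1 = 2934.171
Step 2 — sqrt(g * L) = sqrt(2934.171) = 54.167989
Step 3 — Fn = 12.04 / 54.167989 ≈ 0.22227 (5 s.f.)

0.22227


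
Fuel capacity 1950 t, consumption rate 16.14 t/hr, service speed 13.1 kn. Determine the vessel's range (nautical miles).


Formula: endurance = fuel / rate; range = endurance * speed
Step 1 — endurance = 1950 / 16.14 = 120.8178 hours
Step 2 — range = 120.8178 * 13.1 ≈ 1582.7 nautical miles (5 s.f.)

1582.7 NM


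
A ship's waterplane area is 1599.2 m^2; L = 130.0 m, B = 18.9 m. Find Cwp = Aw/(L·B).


Formula: Cwp = Aw / (L * B)
Step 1 — L * B = 130.0 * 18.9 = 2457.0 m^2
Step 2 — Cwp = 1599.2 / 2457.0 ≈ 0.65088 (5 s.f.)

0.65088


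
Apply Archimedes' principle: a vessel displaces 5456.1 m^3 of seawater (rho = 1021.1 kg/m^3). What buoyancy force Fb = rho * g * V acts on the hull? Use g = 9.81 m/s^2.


Formula: Fb = rho * g * V
Substituting: Fb = 1021.1 * 9.81 * 5456.1
Intermediate: 1021.1 * 9.81 = 10016.991
Result: Fb = 10016.991 * 5456.1 ≈ 54654000 N (5 s.f.)

54654000 N


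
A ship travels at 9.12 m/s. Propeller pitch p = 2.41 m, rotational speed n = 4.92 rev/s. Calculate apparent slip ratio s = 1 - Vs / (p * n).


Formula: s = 1 - Vs / (p * n)
Step 1 — p * n = 2.41 * 4.92 = 11.8572
Step 2 — Vs / (p*n) = 9.12 / 11.8572 = 0.769153 (6 d.p.)
Step 3 — s = 1 - 0.769153 = 0.230847

0.230847


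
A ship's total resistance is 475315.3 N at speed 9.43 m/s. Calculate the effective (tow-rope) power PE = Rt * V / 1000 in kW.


Formula: PE = Rt * V / 1000 (kW)
Step 1 — PE (W) = 475315.3 * 9.43 = 4482223.279 W
Step 2 — PE (kW) = 4482223.279 / 1000 ≈ 4482.2 kW (5 s.f.)

4482.2 kW


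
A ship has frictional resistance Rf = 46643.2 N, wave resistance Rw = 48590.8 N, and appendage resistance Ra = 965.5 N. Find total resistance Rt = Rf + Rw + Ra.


Formula: Rt = Rf + Rw + Ra
Substituting: Rt = 46643.2 + 48590.8 + 965.5
Result: Rt = 96199.5 N

96199.5 N


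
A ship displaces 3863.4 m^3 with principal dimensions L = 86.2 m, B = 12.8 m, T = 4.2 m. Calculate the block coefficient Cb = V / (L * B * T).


Formula: Cb = V / (L * B * T)
Step 1 — L * B * T = 86.2 * 12.8 * 4.2 = 4634.112 m^3
Step 2 — Cb = 3863.4 / 4634.112 ≈ 0.83369 (5 s.f.)

0.83369


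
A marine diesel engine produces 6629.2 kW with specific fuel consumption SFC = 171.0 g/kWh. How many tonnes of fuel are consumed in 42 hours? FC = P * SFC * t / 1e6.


Formula: FC (tonnes) = P * SFC * t / 1,000,000
Step 1 — P * SFC * t = 6629.2 * 171.0 * 42 = 47610914.4 g
Step 2 — FC (tonnes) = 47610914.4 / 1,000,000 ≈ 47.611 tonnes (5 s.f.)

47.611 tonnes


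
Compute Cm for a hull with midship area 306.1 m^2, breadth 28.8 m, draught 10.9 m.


Formula: Cm = Am / (B * T)
Step 1 — B * T = 28.8 * 10.9 = 313.92 m^2
Step 2 — Cm = 306.1 / 313.92 ≈ 0.97509 (5 s.f.)

0.97509


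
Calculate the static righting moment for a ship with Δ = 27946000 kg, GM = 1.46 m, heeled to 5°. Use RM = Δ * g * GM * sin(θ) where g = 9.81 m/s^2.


Formula: GZ = GM * sin(theta); RM = disp * g * GZ
Step 1 — GZ = 1.46 * sin(5°) = 1.46 * 0.087156 = 0.127248 m
Step 2 — RM = 27946000 * 9.81 * 0.127248 ≈ 34885000 N·m (5 s.f.)

34885000 N·m


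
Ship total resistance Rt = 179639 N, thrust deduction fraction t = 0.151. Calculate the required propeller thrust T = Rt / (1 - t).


Formula: T = Rt / (1 - t)
Step 1 — (1 - t) = 1 - 0.151 = 0.849
Step 2 — T = 179639 / 0.849 ≈ 211590 N (5 s.f.)

211590 N


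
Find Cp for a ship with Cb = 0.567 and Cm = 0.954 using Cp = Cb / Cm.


Formula: Cp = Cb / Cm
Substituting: Cp = 0.567 / 0.954
Result: Cp ≈ 0.59434 (5 s.f.)

0.59434


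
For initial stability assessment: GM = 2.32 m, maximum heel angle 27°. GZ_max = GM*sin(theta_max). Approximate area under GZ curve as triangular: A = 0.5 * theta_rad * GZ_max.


Formula: GZ_max = GM * sin(theta); Area = 0.5 * theta_rad * GZ_max
Step 1 — GZ_max = 2.32 * sin(27°) = 2.32 * 0.45399 = 1.053257 m
Step 2 — theta_rad = 27 * pi/180 = 0.471239 rad
Step 3 — Area = 0.5 * 0.471239 * 1.053257 ≈ 0.24817 m·rad (5 s.f.)

0.24817 m·rad


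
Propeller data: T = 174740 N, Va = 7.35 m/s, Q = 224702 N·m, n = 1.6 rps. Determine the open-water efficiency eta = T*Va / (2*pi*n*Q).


Formula: eta = T * Va / (2 * pi * n * Q)
Step 1 — numerator = T * Va = 174740 * 7.35 = 1284339.0
Step 2 — 2 * pi * n = 2 * pi * 1.6 = 10.053096
Step 3 — denominator = 10.053096 * 224702 = 2258950.78
Step 4 — eta = 1284339.0 / 2258950.78 ≈ 0.56856 (5 s.f.)

0.56856


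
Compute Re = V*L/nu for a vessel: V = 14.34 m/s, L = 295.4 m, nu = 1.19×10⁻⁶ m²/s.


Formula: Re = V * L / nu
Step 1 — V * L = 14.34 * 295.4 = 4236.036 m^2/s
Step 2 — Re = 4236.036 / 1.19e-6 = 3.56e+09

3.56e+09


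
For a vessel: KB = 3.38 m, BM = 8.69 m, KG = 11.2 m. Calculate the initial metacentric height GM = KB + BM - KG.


Formula: GM = KB + BM - KG
Step 1 — KM = KB + BM = 3.38 + 8.69 = 12.07 m
Step 2 — GM = KM - KG = 12.07 - 11.2 = 0.87 m

0.87 m


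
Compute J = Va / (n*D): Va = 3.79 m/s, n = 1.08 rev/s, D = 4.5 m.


Formula: J = Va / (n * D)
Step 1 — n * D = 1.08 * 4.5 = 4.86
Step 2 — J = 3.79 / 4.86 ≈ 0.77984 (5 s.f.)

0.77984


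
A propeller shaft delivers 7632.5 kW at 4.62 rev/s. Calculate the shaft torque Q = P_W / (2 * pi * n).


Formula: Q = P_W / (2 * pi * n)
Step 1 — P_W = 7632.5 kW * 1000 = 7632500.0 W
Step 2 — 2 * pi * n = 2 * pi * 4.62 = 29.028316
Step 3 — Q = 7632500.0 / 29.028316 ≈ 262930 N·m (5 s.f.)

262930 N·m


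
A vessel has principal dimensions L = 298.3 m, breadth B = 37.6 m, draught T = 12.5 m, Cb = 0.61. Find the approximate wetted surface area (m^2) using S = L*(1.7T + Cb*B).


Formula: S = 1.7*L*T + V/T with V = Cb*L*B*T, i.e. S = L * (1.7*T + Cb*B)
Step 1 — 1.7*T = 1.7 * 12.5 = 21.25 m
Step 2 — Cb*B = 0.61 * 37.6 = 22.936 m
Step 3 — 1.7*T + Cb*B = 21.25 + 22.936 = 44.186 m
Step 4 — S = 298.3 * 44.186 ≈ 13181 m^2 (5 s.f.)

13181 m^2


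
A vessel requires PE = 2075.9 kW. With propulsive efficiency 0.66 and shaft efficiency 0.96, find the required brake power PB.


Formula: PB = PE / (eta_D * eta_S)
Step 1 — combined efficiency = eta_D * eta_S = 0.66 * 0.96 = 0.6336
Step 2 — PB = 2075.9 / 0.6336 ≈ 3276.4 kW (5 s.f.)

3276.4 kW


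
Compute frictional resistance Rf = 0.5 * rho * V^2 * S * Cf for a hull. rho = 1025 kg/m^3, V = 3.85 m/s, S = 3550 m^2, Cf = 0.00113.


Formula: Rf = 0.5 * rho * V^2 * S * Cf
Step 1 — V^2 = 3.85^2 = 14.8225
Step 2 — 0.5 * rho * V^2 = 0.5 * 1025 * 14.8225 = 7596.53125
Step 3 — Rf = 7596.53125 * 3550 * 0.00113 ≈ 30473 N (5 s.f.)

30473 N
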